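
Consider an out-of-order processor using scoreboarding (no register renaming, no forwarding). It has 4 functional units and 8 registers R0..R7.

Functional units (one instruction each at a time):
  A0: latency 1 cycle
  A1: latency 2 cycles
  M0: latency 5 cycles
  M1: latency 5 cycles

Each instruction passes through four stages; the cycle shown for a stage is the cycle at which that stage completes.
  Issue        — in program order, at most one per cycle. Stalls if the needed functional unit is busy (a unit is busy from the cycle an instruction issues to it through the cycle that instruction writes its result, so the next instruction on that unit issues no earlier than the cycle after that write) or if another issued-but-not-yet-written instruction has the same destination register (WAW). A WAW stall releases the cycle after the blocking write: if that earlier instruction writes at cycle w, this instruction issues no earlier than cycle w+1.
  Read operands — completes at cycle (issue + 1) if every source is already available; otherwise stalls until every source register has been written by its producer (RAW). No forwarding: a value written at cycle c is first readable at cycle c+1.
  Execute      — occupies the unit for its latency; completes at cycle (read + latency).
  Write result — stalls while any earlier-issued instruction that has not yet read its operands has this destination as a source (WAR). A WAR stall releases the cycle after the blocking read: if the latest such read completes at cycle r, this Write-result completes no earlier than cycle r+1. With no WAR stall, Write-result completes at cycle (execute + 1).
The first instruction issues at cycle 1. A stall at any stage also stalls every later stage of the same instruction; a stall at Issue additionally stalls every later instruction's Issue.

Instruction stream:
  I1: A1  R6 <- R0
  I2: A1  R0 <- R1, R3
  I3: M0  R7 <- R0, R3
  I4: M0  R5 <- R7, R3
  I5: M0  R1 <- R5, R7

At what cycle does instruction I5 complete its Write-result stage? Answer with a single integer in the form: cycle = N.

cycle 1: I1 dispatched to A1
cycle 2: I1 operands ready
cycle 4: I1 complete
cycle 5: R6←I1
cycle 6: I2 dispatched to A1
cycle 7: I2 operands ready; I3 dispatched to M0
cycle 9: I2 complete
cycle 10: R0←I2
cycle 11: I3 operands ready
cycle 16: I3 complete
cycle 17: R7←I3
cycle 18: I4 dispatched to M0
cycle 19: I4 operands ready
cycle 24: I4 complete
cycle 25: R5←I4
cycle 26: I5 dispatched to M0
cycle 27: I5 operands ready
cycle 32: I5 complete
cycle 33: R1←I5

cycle = 33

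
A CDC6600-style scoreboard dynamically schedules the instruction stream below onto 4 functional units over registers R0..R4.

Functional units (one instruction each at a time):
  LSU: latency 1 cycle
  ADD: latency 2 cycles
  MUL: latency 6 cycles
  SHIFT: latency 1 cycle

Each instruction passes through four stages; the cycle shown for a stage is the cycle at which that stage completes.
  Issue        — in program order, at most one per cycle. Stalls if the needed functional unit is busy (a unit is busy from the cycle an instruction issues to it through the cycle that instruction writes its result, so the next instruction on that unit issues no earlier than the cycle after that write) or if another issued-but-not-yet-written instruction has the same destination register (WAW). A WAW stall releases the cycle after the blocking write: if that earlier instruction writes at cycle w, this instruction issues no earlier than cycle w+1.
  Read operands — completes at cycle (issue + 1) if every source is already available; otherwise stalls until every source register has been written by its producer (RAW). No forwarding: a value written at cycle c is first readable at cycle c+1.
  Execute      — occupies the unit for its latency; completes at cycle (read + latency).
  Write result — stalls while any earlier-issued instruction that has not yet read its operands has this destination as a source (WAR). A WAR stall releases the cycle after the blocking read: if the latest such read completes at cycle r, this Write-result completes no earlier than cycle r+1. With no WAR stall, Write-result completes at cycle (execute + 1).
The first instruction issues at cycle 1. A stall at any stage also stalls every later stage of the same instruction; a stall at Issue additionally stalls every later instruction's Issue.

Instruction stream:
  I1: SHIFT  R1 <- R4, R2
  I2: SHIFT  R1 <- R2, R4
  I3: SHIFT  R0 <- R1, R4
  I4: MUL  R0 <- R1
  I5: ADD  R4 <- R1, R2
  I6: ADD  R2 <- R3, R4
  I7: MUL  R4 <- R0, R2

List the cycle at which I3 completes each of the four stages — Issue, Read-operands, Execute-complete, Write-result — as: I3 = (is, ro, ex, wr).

I3 = (9, 10, 11, 12)

I1 -> (1, 2, 3, 4)
I2 -> (5, 6, 7, 8)  // struct: SHIFT busy until I1 writes@4
I3 -> (9, 10, 11, 12)  // struct: SHIFT busy until I2 writes@8
I4 -> (13, 14, 20, 21)  // WAW R0: wait I3 write@12
I5 -> (14, 15, 17, 18)
I6 -> (19, 20, 22, 23)  // struct: ADD busy until I5 writes@18
I7 -> (22, 24, 30, 31)  // struct: MUL busy until I4 writes@21, RAW R2: wait I6 write@23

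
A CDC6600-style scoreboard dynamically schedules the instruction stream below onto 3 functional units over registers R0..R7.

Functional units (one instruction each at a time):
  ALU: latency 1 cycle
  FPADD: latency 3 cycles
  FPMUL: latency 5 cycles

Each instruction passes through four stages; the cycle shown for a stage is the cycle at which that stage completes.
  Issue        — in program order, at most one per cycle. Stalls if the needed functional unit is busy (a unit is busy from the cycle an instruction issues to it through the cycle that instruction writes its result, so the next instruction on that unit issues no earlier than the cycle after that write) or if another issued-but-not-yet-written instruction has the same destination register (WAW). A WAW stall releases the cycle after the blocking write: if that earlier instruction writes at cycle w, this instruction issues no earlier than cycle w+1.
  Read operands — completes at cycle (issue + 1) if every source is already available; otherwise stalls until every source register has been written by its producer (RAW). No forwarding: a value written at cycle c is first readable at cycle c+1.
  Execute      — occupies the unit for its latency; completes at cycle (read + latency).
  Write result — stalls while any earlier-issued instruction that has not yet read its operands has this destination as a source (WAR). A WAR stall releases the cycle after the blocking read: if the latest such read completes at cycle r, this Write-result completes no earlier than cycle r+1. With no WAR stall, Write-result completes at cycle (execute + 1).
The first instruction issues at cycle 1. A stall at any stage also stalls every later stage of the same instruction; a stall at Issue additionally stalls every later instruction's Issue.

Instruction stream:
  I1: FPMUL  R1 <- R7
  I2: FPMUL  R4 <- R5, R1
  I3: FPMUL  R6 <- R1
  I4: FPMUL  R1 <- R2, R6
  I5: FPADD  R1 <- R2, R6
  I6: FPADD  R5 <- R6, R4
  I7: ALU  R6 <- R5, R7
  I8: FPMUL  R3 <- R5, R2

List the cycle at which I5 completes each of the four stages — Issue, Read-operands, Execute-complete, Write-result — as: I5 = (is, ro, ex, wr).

I5 = (33, 34, 37, 38)

t=1  issue I1 (FPMUL)
t=2  I1 read-ops
t=7  I1 finished on FPMUL
t=8  I1→R1
t=9  issue I2 (FPMUL)
t=10  I2 read-ops
t=15  I2 finished on FPMUL
t=16  I2→R4
t=17  issue I3 (FPMUL)
t=18  I3 read-ops
t=23  I3 finished on FPMUL
t=24  I3→R6
t=25  issue I4 (FPMUL)
t=26  I4 read-ops
t=31  I4 finished on FPMUL
t=32  I4→R1
t=33  issue I5 (FPADD)
t=34  I5 read-ops
t=37  I5 finished on FPADD
t=38  I5→R1
t=39  issue I6 (FPADD)
t=40  I6 read-ops · issue I7 (ALU)
t=41  issue I8 (FPMUL)
t=43  I6 finished on FPADD
t=44  I6→R5
t=45  I7 read-ops · I8 read-ops
t=46  I7 finished on ALU
t=47  I7→R6
t=50  I8 finished on FPMUL
t=51  I8→R3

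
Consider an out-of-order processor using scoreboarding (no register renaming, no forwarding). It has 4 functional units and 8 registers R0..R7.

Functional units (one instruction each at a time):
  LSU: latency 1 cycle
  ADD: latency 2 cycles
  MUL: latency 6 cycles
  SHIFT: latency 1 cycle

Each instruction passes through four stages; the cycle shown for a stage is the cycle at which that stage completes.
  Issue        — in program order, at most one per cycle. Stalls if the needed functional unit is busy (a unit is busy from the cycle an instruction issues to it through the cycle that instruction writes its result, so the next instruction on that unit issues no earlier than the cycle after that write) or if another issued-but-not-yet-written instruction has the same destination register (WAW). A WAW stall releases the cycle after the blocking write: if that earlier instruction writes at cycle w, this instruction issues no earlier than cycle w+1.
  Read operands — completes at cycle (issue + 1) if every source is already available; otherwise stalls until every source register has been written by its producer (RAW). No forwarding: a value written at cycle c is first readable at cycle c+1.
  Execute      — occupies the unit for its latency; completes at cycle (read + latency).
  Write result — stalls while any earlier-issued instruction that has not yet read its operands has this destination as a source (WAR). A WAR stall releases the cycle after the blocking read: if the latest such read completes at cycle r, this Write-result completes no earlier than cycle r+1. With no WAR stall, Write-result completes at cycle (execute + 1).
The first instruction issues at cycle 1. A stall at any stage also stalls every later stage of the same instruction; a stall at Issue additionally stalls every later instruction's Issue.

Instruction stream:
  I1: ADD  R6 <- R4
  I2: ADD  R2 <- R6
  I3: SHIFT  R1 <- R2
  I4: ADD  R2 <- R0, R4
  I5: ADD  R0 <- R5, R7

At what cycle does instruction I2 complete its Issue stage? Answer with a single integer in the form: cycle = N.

cycle = 6

t=1  issue I1 (ADD)
t=2  I1 read-ops
t=4  I1 finished on ADD
t=5  I1→R6
t=6  issue I2 (ADD)
t=7  I2 read-ops | issue I3 (SHIFT)
t=9  I2 finished on ADD
t=10  I2→R2
t=11  I3 read-ops | issue I4 (ADD)
t=12  I3 finished on SHIFT | I4 read-ops
t=13  I3→R1
t=14  I4 finished on ADD
t=15  I4→R2
t=16  issue I5 (ADD)
t=17  I5 read-ops
t=19  I5 finished on ADD
t=20  I5→R0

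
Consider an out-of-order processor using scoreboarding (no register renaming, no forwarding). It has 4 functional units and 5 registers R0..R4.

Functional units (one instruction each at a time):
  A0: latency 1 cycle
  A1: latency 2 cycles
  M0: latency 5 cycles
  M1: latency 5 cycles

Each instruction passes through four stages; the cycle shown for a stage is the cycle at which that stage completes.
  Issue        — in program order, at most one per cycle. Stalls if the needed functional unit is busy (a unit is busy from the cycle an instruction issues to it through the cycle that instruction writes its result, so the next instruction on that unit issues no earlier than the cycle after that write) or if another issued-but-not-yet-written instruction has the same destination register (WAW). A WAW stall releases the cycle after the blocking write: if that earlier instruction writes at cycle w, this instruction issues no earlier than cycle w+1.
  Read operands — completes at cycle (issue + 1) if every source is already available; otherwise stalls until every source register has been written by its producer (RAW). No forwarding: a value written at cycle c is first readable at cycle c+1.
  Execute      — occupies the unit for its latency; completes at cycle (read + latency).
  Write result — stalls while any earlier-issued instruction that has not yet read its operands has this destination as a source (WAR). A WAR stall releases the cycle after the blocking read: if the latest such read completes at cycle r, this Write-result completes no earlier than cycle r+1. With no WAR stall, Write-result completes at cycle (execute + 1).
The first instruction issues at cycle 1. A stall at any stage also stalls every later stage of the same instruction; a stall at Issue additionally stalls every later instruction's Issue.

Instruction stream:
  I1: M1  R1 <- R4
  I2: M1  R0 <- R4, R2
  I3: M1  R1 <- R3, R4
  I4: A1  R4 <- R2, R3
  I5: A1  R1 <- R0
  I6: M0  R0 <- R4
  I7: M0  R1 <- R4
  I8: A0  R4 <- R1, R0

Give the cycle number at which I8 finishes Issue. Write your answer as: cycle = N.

cycle = 35

cycle 1: issue I1 (M1)
cycle 2: I1 read-ops
cycle 7: I1 finished on M1
cycle 8: I1→R1
cycle 9: issue I2 (M1)
cycle 10: I2 read-ops
cycle 15: I2 finished on M1
cycle 16: I2→R0
cycle 17: issue I3 (M1)
cycle 18: I3 read-ops · issue I4 (A1)
cycle 19: I4 read-ops
cycle 21: I4 finished on A1
cycle 22: I4→R4
cycle 23: I3 finished on M1
cycle 24: I3→R1
cycle 25: issue I5 (A1)
cycle 26: I5 read-ops · issue I6 (M0)
cycle 27: I6 read-ops
cycle 28: I5 finished on A1
cycle 29: I5→R1
cycle 32: I6 finished on M0
cycle 33: I6→R0
cycle 34: issue I7 (M0)
cycle 35: I7 read-ops · issue I8 (A0)
cycle 40: I7 finished on M0
cycle 41: I7→R1
cycle 42: I8 read-ops
cycle 43: I8 finished on A0
cycle 44: I8→R4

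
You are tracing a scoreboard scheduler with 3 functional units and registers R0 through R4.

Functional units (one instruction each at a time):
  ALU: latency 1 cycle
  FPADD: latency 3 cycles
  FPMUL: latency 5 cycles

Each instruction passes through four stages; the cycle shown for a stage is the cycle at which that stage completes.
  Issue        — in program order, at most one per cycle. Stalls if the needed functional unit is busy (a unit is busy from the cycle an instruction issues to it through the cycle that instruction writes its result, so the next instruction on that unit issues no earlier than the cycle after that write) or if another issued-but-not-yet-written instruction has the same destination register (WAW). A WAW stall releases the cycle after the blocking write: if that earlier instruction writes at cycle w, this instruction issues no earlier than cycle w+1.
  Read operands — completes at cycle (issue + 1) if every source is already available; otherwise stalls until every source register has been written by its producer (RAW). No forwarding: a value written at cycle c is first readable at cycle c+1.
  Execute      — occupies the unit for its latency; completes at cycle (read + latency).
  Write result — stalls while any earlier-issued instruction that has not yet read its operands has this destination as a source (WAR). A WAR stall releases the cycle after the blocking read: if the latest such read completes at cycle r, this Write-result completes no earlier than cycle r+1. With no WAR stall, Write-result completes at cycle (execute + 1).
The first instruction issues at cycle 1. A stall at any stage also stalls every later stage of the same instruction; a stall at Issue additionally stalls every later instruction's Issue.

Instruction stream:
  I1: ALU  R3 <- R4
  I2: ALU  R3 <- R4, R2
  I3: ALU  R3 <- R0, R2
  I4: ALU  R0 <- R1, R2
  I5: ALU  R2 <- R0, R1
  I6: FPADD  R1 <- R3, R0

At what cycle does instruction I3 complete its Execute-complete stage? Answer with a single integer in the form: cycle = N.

  I1 | 1 | 2 | 3 | 4
  I2 | 5 | 6 | 7 | 8   struct: ALU busy until I1 writes@4
  I3 | 9 | 10 | 11 | 12   struct: ALU busy until I2 writes@8
  I4 | 13 | 14 | 15 | 16   struct: ALU busy until I3 writes@12
  I5 | 17 | 18 | 19 | 20   struct: ALU busy until I4 writes@16
  I6 | 18 | 19 | 22 | 23

cycle = 11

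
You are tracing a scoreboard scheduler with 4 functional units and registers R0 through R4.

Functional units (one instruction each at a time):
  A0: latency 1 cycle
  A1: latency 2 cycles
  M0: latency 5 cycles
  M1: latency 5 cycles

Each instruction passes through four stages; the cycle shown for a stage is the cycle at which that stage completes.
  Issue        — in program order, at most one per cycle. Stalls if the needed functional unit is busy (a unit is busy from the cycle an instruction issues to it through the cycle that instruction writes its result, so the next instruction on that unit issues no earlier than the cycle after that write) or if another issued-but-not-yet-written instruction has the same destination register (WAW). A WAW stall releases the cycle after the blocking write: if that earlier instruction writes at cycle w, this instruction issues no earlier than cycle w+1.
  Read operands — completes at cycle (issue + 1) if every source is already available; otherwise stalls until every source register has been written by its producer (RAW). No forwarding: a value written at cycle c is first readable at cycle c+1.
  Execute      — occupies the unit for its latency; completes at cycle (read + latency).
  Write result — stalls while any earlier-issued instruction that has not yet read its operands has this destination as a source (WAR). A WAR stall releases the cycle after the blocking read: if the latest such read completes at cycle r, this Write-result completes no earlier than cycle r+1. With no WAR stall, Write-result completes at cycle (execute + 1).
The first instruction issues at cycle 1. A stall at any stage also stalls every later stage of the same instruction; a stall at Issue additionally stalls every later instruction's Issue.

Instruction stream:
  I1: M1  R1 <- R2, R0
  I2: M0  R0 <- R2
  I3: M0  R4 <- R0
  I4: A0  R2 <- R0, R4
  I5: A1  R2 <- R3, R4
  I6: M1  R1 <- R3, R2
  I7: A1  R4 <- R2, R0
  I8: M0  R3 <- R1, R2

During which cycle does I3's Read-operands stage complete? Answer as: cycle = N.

cycle = 11

[I1] 1/2/7/8
[I2] 2/3/8/9
[I3] 10/11/16/17  (struct: M0 busy until I2 writes@9)
[I4] 11/18/19/20  (RAW R4: wait I3 write@17)
[I5] 21/22/24/25  (WAW R2: wait I4 write@20)
[I6] 22/26/31/32  (RAW R2: wait I5 write@25)
[I7] 26/27/29/30  (struct: A1 busy until I5 writes@25)
[I8] 27/33/38/39  (RAW R1: wait I6 write@32)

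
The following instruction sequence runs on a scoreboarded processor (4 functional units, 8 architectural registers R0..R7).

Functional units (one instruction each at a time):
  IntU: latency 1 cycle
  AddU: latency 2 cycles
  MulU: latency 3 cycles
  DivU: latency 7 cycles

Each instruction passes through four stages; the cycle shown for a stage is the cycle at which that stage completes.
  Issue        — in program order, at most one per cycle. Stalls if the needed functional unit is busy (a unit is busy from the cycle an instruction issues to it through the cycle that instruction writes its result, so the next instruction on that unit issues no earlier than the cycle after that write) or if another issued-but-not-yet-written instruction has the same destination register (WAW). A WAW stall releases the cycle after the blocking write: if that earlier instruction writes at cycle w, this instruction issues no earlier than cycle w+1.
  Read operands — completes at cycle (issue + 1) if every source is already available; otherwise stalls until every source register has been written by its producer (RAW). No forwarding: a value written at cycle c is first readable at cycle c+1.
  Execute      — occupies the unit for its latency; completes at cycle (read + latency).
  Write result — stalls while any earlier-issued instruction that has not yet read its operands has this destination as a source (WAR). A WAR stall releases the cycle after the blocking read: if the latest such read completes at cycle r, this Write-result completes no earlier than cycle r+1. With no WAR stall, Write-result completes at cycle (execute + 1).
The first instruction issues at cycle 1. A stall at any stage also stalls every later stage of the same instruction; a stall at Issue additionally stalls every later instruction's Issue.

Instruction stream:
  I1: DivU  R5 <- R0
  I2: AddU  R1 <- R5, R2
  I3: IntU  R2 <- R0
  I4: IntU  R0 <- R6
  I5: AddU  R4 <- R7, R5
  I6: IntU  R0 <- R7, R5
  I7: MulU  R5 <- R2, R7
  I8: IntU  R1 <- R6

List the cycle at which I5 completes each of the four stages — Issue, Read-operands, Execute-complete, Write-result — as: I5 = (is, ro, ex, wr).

I5 = (15, 16, 18, 19)

cycle 1: I1→DivU
cycle 2: I1 RO · I2→AddU
cycle 3: I3→IntU
cycle 4: I3 RO
cycle 5: I3 EX
cycle 9: I1 EX
cycle 10: I1 WR R5
cycle 11: I2 RO
cycle 12: I3 WR R2
cycle 13: I2 EX · I4→IntU
cycle 14: I2 WR R1 · I4 RO
cycle 15: I4 EX · I5→AddU
cycle 16: I4 WR R0 · I5 RO
cycle 17: I6→IntU
cycle 18: I5 EX · I6 RO · I7→MulU
cycle 19: I5 WR R4 · I6 EX · I7 RO
cycle 20: I6 WR R0
cycle 21: I8→IntU
cycle 22: I7 EX · I8 RO
cycle 23: I7 WR R5 · I8 EX
cycle 24: I8 WR R1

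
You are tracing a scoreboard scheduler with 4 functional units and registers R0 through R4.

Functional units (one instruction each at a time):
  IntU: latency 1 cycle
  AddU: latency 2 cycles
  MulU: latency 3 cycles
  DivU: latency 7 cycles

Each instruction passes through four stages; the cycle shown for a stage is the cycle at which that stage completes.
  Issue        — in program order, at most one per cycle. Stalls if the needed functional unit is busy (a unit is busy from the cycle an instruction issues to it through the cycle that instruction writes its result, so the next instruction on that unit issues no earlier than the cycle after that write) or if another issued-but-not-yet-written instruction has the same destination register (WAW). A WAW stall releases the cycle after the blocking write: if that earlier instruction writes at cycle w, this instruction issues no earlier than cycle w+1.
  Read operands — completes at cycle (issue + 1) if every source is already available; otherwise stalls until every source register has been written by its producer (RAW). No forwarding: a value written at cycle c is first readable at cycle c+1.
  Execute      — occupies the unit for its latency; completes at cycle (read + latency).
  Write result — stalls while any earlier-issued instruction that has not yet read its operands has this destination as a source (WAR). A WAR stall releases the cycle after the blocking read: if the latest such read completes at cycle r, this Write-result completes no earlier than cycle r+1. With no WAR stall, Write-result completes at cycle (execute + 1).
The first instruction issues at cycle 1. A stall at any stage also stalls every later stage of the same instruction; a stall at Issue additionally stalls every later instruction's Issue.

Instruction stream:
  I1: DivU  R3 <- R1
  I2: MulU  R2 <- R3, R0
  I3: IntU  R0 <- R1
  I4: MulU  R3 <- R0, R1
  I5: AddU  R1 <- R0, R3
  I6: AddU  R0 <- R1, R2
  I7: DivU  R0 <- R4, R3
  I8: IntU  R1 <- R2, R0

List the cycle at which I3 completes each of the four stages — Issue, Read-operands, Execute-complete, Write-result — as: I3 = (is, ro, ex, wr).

I3 = (3, 4, 5, 12)

c1: I1→DivU
c2: I1 RO, I2→MulU
c3: I3→IntU
c4: I3 RO
c5: I3 EX
c9: I1 EX
c10: I1 WR R3
c11: I2 RO
c12: I3 WR R0
c14: I2 EX
c15: I2 WR R2
c16: I4→MulU
c17: I4 RO, I5→AddU
c20: I4 EX
c21: I4 WR R3
c22: I5 RO
c24: I5 EX
c25: I5 WR R1
c26: I6→AddU
c27: I6 RO
c29: I6 EX
c30: I6 WR R0
c31: I7→DivU
c32: I7 RO, I8→IntU
c39: I7 EX
c40: I7 WR R0
c41: I8 RO
c42: I8 EX
c43: I8 WR R1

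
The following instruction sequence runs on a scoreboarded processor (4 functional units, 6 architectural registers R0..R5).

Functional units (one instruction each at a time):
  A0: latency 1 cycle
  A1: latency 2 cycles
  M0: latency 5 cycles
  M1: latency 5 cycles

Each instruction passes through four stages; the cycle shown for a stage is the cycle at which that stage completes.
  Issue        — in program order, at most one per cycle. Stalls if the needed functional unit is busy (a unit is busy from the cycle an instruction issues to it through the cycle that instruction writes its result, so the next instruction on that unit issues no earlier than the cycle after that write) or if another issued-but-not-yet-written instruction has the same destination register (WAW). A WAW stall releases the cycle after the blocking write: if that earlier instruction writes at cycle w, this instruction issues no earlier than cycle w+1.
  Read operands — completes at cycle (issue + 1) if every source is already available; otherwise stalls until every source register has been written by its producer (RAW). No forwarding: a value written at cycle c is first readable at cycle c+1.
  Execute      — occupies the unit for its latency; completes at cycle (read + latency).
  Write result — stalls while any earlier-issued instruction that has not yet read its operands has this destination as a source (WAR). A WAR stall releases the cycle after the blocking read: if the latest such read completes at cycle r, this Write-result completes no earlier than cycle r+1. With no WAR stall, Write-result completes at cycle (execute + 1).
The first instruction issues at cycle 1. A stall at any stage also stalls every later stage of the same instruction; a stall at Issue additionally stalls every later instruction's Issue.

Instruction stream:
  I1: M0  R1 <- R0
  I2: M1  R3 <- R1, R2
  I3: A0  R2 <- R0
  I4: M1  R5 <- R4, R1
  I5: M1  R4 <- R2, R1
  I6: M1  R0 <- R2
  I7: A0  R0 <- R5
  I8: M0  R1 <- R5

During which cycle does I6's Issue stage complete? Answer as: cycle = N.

cycle = 32

cycle 1: issue I1 (M0)
cycle 2: I1 read-ops | issue I2 (M1)
cycle 3: issue I3 (A0)
cycle 4: I3 read-ops
cycle 5: I3 finished on A0
cycle 7: I1 finished on M0
cycle 8: I1→R1
cycle 9: I2 read-ops
cycle 10: I3→R2
cycle 14: I2 finished on M1
cycle 15: I2→R3
cycle 16: issue I4 (M1)
cycle 17: I4 read-ops
cycle 22: I4 finished on M1
cycle 23: I4→R5
cycle 24: issue I5 (M1)
cycle 25: I5 read-ops
cycle 30: I5 finished on M1
cycle 31: I5→R4
cycle 32: issue I6 (M1)
cycle 33: I6 read-ops
cycle 38: I6 finished on M1
cycle 39: I6→R0
cycle 40: issue I7 (A0)
cycle 41: I7 read-ops | issue I8 (M0)
cycle 42: I7 finished on A0 | I8 read-ops
cycle 43: I7→R0
cycle 47: I8 finished on M0
cycle 48: I8→R1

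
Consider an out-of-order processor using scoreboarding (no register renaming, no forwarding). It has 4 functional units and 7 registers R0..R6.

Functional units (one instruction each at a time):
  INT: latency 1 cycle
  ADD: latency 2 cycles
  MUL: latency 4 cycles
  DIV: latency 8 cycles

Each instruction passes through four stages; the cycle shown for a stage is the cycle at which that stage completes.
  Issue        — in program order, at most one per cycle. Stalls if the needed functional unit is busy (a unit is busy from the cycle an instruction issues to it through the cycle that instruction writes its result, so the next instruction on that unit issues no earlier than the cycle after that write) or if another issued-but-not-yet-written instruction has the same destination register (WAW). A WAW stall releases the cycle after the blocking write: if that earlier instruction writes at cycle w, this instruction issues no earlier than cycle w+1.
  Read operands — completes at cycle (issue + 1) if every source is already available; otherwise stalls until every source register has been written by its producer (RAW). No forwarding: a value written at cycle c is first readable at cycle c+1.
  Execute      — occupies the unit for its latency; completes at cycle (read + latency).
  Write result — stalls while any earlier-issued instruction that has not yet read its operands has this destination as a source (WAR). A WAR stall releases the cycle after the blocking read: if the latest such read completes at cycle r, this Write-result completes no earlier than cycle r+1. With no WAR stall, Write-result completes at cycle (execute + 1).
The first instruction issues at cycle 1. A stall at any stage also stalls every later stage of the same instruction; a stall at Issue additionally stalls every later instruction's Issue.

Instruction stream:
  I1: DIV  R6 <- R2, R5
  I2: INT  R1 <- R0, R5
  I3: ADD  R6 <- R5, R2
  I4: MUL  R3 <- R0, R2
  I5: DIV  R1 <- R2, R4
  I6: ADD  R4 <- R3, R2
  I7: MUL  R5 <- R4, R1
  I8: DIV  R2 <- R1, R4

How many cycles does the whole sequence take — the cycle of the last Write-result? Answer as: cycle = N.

  I1 | 1 | 2 | 10 | 11
  I2 | 2 | 3 | 4 | 5
  I3 | 12 | 13 | 15 | 16   WAW R6: wait I1 write@11
  I4 | 13 | 14 | 18 | 19
  I5 | 14 | 15 | 23 | 24
  I6 | 17 | 20 | 22 | 23   struct: ADD busy until I3 writes@16 · RAW R3: wait I4 write@19
  I7 | 20 | 25 | 29 | 30   struct: MUL busy until I4 writes@19 · RAW R1: wait I5 write@24
  I8 | 25 | 26 | 34 | 35   struct: DIV busy until I5 writes@24

cycle = 35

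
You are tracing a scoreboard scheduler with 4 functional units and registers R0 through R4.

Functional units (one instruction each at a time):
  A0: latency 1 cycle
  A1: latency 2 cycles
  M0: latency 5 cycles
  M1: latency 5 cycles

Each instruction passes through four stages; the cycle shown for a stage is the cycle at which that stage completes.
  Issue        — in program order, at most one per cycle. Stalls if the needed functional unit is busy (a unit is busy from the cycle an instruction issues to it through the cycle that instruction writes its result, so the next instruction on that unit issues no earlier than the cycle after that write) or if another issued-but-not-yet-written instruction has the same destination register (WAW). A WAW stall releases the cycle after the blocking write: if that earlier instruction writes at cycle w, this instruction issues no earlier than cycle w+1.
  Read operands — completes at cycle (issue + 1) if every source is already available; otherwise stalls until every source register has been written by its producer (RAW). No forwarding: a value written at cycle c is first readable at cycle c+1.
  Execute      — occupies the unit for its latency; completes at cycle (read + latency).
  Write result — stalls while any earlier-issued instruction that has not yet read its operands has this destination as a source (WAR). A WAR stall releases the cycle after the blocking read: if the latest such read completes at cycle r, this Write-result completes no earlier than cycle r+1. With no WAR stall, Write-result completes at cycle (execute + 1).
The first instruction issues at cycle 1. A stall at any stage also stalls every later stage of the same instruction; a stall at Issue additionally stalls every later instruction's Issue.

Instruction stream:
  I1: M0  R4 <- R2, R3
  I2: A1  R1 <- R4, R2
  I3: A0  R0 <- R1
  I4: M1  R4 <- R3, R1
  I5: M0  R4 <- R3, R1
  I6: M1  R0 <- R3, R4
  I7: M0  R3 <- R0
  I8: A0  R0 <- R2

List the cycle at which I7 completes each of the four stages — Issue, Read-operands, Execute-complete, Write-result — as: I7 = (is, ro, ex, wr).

I7 = (28, 35, 40, 41)

t=1  issue I1 (M0)
t=2  I1 read-ops; issue I2 (A1)
t=3  issue I3 (A0)
t=7  I1 finished on M0
t=8  I1→R4
t=9  I2 read-ops; issue I4 (M1)
t=11  I2 finished on A1
t=12  I2→R1
t=13  I3 read-ops; I4 read-ops
t=14  I3 finished on A0
t=15  I3→R0
t=18  I4 finished on M1
t=19  I4→R4
t=20  issue I5 (M0)
t=21  I5 read-ops; issue I6 (M1)
t=26  I5 finished on M0
t=27  I5→R4
t=28  I6 read-ops; issue I7 (M0)
t=33  I6 finished on M1
t=34  I6→R0
t=35  I7 read-ops; issue I8 (A0)
t=36  I8 read-ops
t=37  I8 finished on A0
t=38  I8→R0
t=40  I7 finished on M0
t=41  I7→R3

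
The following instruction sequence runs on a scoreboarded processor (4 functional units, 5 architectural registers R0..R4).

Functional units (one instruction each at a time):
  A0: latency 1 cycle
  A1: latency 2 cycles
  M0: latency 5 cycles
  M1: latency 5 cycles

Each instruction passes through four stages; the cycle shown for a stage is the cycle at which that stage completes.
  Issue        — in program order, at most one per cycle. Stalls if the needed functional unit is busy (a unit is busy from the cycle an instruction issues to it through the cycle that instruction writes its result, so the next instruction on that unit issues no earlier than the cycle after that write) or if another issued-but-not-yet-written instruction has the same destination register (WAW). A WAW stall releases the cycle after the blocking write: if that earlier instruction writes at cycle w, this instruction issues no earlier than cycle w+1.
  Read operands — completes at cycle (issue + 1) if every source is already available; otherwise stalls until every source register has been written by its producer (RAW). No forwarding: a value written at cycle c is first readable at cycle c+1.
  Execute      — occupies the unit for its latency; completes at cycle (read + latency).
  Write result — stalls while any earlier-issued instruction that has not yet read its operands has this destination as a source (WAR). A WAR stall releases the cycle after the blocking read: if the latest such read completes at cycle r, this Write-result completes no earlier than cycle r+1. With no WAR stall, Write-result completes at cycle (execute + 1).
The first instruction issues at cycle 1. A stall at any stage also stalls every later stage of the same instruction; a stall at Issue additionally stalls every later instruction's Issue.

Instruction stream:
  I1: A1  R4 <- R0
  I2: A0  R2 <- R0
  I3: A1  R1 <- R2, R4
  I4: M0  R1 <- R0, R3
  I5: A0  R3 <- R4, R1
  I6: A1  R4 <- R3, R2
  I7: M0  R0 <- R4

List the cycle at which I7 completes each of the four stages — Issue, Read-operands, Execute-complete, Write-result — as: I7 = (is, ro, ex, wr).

cycle 1: I1 issues→A1
cycle 2: I1 reads; I2 issues→A0
cycle 3: I2 reads
cycle 4: I1 exec-done; I2 exec-done
cycle 5: I1 writes R4; I2 writes R2
cycle 6: I3 issues→A1
cycle 7: I3 reads
cycle 9: I3 exec-done
cycle 10: I3 writes R1
cycle 11: I4 issues→M0
cycle 12: I4 reads; I5 issues→A0
cycle 13: I6 issues→A1
cycle 17: I4 exec-done
cycle 18: I4 writes R1
cycle 19: I5 reads; I7 issues→M0
cycle 20: I5 exec-done
cycle 21: I5 writes R3
cycle 22: I6 reads
cycle 24: I6 exec-done
cycle 25: I6 writes R4
cycle 26: I7 reads
cycle 31: I7 exec-done
cycle 32: I7 writes R0

I7 = (19, 26, 31, 32)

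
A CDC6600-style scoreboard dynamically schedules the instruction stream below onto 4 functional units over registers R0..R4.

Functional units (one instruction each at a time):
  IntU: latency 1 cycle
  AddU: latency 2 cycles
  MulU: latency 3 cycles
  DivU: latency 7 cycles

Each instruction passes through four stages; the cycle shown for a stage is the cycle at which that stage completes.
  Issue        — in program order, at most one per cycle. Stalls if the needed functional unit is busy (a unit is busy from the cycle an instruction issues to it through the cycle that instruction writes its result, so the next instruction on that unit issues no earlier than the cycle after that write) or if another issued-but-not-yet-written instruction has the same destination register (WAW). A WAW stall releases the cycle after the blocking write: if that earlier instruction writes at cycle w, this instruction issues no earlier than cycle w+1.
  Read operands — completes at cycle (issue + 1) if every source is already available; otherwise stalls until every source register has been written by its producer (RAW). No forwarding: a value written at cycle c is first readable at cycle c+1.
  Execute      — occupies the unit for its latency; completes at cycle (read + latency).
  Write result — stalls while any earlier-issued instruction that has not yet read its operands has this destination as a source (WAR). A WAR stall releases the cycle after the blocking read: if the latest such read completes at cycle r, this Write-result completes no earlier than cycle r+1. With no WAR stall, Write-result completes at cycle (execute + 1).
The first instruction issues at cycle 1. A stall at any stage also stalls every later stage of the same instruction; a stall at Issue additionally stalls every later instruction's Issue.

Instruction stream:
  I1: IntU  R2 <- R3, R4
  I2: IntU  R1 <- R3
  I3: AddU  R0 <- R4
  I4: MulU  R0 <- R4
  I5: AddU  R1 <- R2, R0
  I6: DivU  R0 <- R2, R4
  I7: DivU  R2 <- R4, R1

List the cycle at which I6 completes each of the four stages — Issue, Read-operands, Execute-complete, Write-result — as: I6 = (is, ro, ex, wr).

I6 = (17, 18, 25, 26)

[1] I1 dispatched to IntU
[2] I1 operands ready
[3] I1 complete
[4] R2←I1
[5] I2 dispatched to IntU
[6] I2 operands ready, I3 dispatched to AddU
[7] I2 complete, I3 operands ready
[8] R1←I2
[9] I3 complete
[10] R0←I3
[11] I4 dispatched to MulU
[12] I4 operands ready, I5 dispatched to AddU
[15] I4 complete
[16] R0←I4
[17] I5 operands ready, I6 dispatched to DivU
[18] I6 operands ready
[19] I5 complete
[20] R1←I5
[25] I6 complete
[26] R0←I6
[27] I7 dispatched to DivU
[28] I7 operands ready
[35] I7 complete
[36] R2←I7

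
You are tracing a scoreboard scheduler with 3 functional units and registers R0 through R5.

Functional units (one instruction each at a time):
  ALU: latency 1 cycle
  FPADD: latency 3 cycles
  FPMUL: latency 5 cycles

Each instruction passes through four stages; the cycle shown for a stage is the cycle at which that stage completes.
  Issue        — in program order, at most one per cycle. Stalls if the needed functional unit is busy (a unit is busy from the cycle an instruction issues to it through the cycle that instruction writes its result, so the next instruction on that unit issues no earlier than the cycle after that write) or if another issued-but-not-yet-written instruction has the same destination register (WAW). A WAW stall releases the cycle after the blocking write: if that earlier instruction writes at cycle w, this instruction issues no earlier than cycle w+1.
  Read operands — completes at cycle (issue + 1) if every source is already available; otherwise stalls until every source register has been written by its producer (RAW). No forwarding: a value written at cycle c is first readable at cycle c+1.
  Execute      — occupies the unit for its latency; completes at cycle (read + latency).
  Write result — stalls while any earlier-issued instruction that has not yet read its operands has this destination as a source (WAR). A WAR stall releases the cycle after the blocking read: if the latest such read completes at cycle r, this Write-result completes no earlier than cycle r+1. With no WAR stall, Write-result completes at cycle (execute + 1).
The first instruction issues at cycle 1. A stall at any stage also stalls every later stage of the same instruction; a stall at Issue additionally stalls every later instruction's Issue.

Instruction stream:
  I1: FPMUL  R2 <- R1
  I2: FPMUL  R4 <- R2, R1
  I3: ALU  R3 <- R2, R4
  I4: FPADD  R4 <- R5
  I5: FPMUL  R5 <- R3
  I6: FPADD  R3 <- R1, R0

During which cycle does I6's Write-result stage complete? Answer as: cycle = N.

cycle 1: I1 dispatched to FPMUL
cycle 2: I1 operands ready
cycle 7: I1 complete
cycle 8: R2←I1
cycle 9: I2 dispatched to FPMUL
cycle 10: I2 operands ready · I3 dispatched to ALU
cycle 15: I2 complete
cycle 16: R4←I2
cycle 17: I3 operands ready · I4 dispatched to FPADD
cycle 18: I3 complete · I4 operands ready · I5 dispatched to FPMUL
cycle 19: R3←I3
cycle 20: I5 operands ready
cycle 21: I4 complete
cycle 22: R4←I4
cycle 23: I6 dispatched to FPADD
cycle 24: I6 operands ready
cycle 25: I5 complete
cycle 26: R5←I5
cycle 27: I6 complete
cycle 28: R3←I6

cycle = 28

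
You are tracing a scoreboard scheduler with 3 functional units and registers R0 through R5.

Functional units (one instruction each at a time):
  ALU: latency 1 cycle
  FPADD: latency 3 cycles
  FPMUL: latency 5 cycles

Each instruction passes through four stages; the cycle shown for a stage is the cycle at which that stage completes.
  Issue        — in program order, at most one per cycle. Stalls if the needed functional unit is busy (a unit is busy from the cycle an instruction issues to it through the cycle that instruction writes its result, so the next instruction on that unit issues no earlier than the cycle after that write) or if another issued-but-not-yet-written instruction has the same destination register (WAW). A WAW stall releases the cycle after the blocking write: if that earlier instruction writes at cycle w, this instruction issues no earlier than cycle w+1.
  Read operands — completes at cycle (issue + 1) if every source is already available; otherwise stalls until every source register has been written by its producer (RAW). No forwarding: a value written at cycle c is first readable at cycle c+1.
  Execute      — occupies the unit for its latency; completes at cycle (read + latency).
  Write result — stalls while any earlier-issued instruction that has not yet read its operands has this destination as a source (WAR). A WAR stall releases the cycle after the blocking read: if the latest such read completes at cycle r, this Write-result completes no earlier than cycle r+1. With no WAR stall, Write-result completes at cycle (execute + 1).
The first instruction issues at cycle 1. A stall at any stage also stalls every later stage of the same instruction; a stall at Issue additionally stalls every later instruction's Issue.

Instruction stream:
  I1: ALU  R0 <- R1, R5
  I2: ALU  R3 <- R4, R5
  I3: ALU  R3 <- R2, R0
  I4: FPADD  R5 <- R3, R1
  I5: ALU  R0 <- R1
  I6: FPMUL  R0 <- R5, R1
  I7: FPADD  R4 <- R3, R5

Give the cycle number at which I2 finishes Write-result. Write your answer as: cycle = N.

cycle = 8

1) issue 1, read 2, done 3, write 4
2) issue 5, read 6, done 7, write 8  <struct: ALU busy until I1 writes@4>
3) issue 9, read 10, done 11, write 12  <struct: ALU busy until I2 writes@8>
4) issue 10, read 13, done 16, write 17  <RAW R3: wait I3 write@12>
5) issue 13, read 14, done 15, write 16  <struct: ALU busy until I3 writes@12>
6) issue 17, read 18, done 23, write 24  <WAW R0: wait I5 write@16>
7) issue 18, read 19, done 22, write 23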